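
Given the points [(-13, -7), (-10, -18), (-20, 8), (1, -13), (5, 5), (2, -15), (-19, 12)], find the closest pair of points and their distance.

Computing all pairwise distances among 7 points:

d((-13, -7), (-10, -18)) = 11.4018
d((-13, -7), (-20, 8)) = 16.5529
d((-13, -7), (1, -13)) = 15.2315
d((-13, -7), (5, 5)) = 21.6333
d((-13, -7), (2, -15)) = 17.0
d((-13, -7), (-19, 12)) = 19.9249
d((-10, -18), (-20, 8)) = 27.8568
d((-10, -18), (1, -13)) = 12.083
d((-10, -18), (5, 5)) = 27.4591
d((-10, -18), (2, -15)) = 12.3693
d((-10, -18), (-19, 12)) = 31.3209
d((-20, 8), (1, -13)) = 29.6985
d((-20, 8), (5, 5)) = 25.1794
d((-20, 8), (2, -15)) = 31.8277
d((-20, 8), (-19, 12)) = 4.1231
d((1, -13), (5, 5)) = 18.4391
d((1, -13), (2, -15)) = 2.2361 <-- minimum
d((1, -13), (-19, 12)) = 32.0156
d((5, 5), (2, -15)) = 20.2237
d((5, 5), (-19, 12)) = 25.0
d((2, -15), (-19, 12)) = 34.2053

Closest pair: (1, -13) and (2, -15) with distance 2.2361

The closest pair is (1, -13) and (2, -15) with Euclidean distance 2.2361. For 7 points, brute-force pairwise comparison is shown above. For large n, the divide-and-conquer algorithm (sort by x, recurse on halves, check the dividing strip) achieves O(n log n).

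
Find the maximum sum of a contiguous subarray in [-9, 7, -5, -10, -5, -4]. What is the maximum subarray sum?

Using Kadane's algorithm on [-9, 7, -5, -10, -5, -4]:

Scanning through the array:
Position 1 (value 7): max_ending_here = 7, max_so_far = 7
Position 2 (value -5): max_ending_here = 2, max_so_far = 7
Position 3 (value -10): max_ending_here = -8, max_so_far = 7
Position 4 (value -5): max_ending_here = -5, max_so_far = 7
Position 5 (value -4): max_ending_here = -4, max_so_far = 7

Maximum subarray: [7]
Maximum sum: 7

The maximum subarray is [7] with sum 7. This subarray runs from index 1 to index 1.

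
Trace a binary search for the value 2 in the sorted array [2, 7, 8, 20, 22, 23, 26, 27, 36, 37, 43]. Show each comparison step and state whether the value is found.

Binary search for 2 in [2, 7, 8, 20, 22, 23, 26, 27, 36, 37, 43]:

lo=0, hi=10, mid=5, arr[mid]=23 -> 23 > 2, search left half
lo=0, hi=4, mid=2, arr[mid]=8 -> 8 > 2, search left half
lo=0, hi=1, mid=0, arr[mid]=2 -> Found target at index 0!

Binary search finds 2 at index 0 after 3 comparisons. The search repeatedly halves the search space by comparing with the middle element.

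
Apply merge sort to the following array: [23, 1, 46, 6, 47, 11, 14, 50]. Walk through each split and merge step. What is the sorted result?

Merge sort trace:

Split: [23, 1, 46, 6, 47, 11, 14, 50] -> [23, 1, 46, 6] and [47, 11, 14, 50]
  Split: [23, 1, 46, 6] -> [23, 1] and [46, 6]
    Split: [23, 1] -> [23] and [1]
    Merge: [23] + [1] -> [1, 23]
    Split: [46, 6] -> [46] and [6]
    Merge: [46] + [6] -> [6, 46]
  Merge: [1, 23] + [6, 46] -> [1, 6, 23, 46]
  Split: [47, 11, 14, 50] -> [47, 11] and [14, 50]
    Split: [47, 11] -> [47] and [11]
    Merge: [47] + [11] -> [11, 47]
    Split: [14, 50] -> [14] and [50]
    Merge: [14] + [50] -> [14, 50]
  Merge: [11, 47] + [14, 50] -> [11, 14, 47, 50]
Merge: [1, 6, 23, 46] + [11, 14, 47, 50] -> [1, 6, 11, 14, 23, 46, 47, 50]

Final sorted array: [1, 6, 11, 14, 23, 46, 47, 50]

The merge sort proceeds by recursively splitting the array and merging sorted halves.
After all merges, the sorted array is [1, 6, 11, 14, 23, 46, 47, 50].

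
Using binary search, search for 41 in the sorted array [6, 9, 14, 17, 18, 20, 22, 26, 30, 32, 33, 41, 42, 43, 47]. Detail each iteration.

Binary search for 41 in [6, 9, 14, 17, 18, 20, 22, 26, 30, 32, 33, 41, 42, 43, 47]:

lo=0, hi=14, mid=7, arr[mid]=26 -> 26 < 41, search right half
lo=8, hi=14, mid=11, arr[mid]=41 -> Found target at index 11!

Binary search finds 41 at index 11 after 2 comparisons. The search repeatedly halves the search space by comparing with the middle element.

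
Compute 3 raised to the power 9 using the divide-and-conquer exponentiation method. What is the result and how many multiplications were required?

Computing 3^9 by squaring (build up from 3^1; each line after the first costs one multiplication):

3^1 = 3
3^2 = (3^1)^2 = 3^2 = 9
3^4 = (3^2)^2 = 9^2 = 81
3^8 = (3^4)^2 = 81^2 = 6561
3^9 = 3 * 3^8 = 3 * 6561 = 19683

Result: 19683
Multiplications needed: 4 (4 lines after 3^1)

3^9 = 19683. Using exponentiation by squaring, this requires 4 multiplications. The key idea: if the exponent is even, square the half-power; if odd, multiply by the base once.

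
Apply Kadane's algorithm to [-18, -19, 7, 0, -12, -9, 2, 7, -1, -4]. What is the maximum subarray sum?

Using Kadane's algorithm on [-18, -19, 7, 0, -12, -9, 2, 7, -1, -4]:

Scanning through the array:
Position 1 (value -19): max_ending_here = -19, max_so_far = -18
Position 2 (value 7): max_ending_here = 7, max_so_far = 7
Position 3 (value 0): max_ending_here = 7, max_so_far = 7
Position 4 (value -12): max_ending_here = -5, max_so_far = 7
Position 5 (value -9): max_ending_here = -9, max_so_far = 7
Position 6 (value 2): max_ending_here = 2, max_so_far = 7
Position 7 (value 7): max_ending_here = 9, max_so_far = 9
Position 8 (value -1): max_ending_here = 8, max_so_far = 9
Position 9 (value -4): max_ending_here = 4, max_so_far = 9

Maximum subarray: [2, 7]
Maximum sum: 9

The maximum subarray is [2, 7] with sum 9. This subarray runs from index 6 to index 7.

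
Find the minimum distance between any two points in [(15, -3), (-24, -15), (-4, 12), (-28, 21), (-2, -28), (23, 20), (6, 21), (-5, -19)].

Computing all pairwise distances among 8 points:

d((15, -3), (-24, -15)) = 40.8044
d((15, -3), (-4, 12)) = 24.2074
d((15, -3), (-28, 21)) = 49.2443
d((15, -3), (-2, -28)) = 30.2324
d((15, -3), (23, 20)) = 24.3516
d((15, -3), (6, 21)) = 25.632
d((15, -3), (-5, -19)) = 25.6125
d((-24, -15), (-4, 12)) = 33.6006
d((-24, -15), (-28, 21)) = 36.2215
d((-24, -15), (-2, -28)) = 25.5539
d((-24, -15), (23, 20)) = 58.6003
d((-24, -15), (6, 21)) = 46.8615
d((-24, -15), (-5, -19)) = 19.4165
d((-4, 12), (-28, 21)) = 25.632
d((-4, 12), (-2, -28)) = 40.05
d((-4, 12), (23, 20)) = 28.1603
d((-4, 12), (6, 21)) = 13.4536
d((-4, 12), (-5, -19)) = 31.0161
d((-28, 21), (-2, -28)) = 55.4707
d((-28, 21), (23, 20)) = 51.0098
d((-28, 21), (6, 21)) = 34.0
d((-28, 21), (-5, -19)) = 46.1411
d((-2, -28), (23, 20)) = 54.1202
d((-2, -28), (6, 21)) = 49.6488
d((-2, -28), (-5, -19)) = 9.4868 <-- minimum
d((23, 20), (6, 21)) = 17.0294
d((23, 20), (-5, -19)) = 48.0104
d((6, 21), (-5, -19)) = 41.4849

Closest pair: (-2, -28) and (-5, -19) with distance 9.4868

The closest pair is (-2, -28) and (-5, -19) with Euclidean distance 9.4868. For 8 points, brute-force pairwise comparison is shown above. For large n, the divide-and-conquer algorithm (sort by x, recurse on halves, check the dividing strip) achieves O(n log n).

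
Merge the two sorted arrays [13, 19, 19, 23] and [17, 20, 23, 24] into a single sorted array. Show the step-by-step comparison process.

Merging process:

Compare 13 vs 17: take 13 from left. Merged: [13]
Compare 19 vs 17: take 17 from right. Merged: [13, 17]
Compare 19 vs 20: take 19 from left. Merged: [13, 17, 19]
Compare 19 vs 20: take 19 from left. Merged: [13, 17, 19, 19]
Compare 23 vs 20: take 20 from right. Merged: [13, 17, 19, 19, 20]
Compare 23 vs 23: take 23 from left. Merged: [13, 17, 19, 19, 20, 23]
Append remaining from right: [23, 24]. Merged: [13, 17, 19, 19, 20, 23, 23, 24]

Final merged array: [13, 17, 19, 19, 20, 23, 23, 24]
Total comparisons: 6

The merged array is [13, 17, 19, 19, 20, 23, 23, 24], requiring 6 comparisons. The merge step runs in O(n) time where n is the total number of elements.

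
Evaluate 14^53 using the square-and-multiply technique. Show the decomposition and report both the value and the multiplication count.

Computing 14^53 by squaring (build up from 14^1; each line after the first costs one multiplication):

14^1 = 14
14^2 = (14^1)^2 = 14^2 = 196
14^3 = 14 * 14^2 = 14 * 196 = 2744
14^6 = (14^3)^2 = 2744^2 = 7529536
14^12 = (14^6)^2 = 7529536^2 = 56693912375296
14^13 = 14 * 14^12 = 14 * 56693912375296 = 793714773254144
14^26 = (14^13)^2 = 793714773254144^2 = 629983141281877223603213172736
14^52 = (14^26)^2 = 629983141281877223603213172736^2 = 396878758299381678483277913691857524931552116018231373725696
14^53 = 14 * 14^52 = 14 * 396878758299381678483277913691857524931552116018231373725696 = 5556302616191343498765890791686005349041729624255239232159744

Result: 5556302616191343498765890791686005349041729624255239232159744
Multiplications needed: 8 (8 lines after 14^1)

14^53 = 5556302616191343498765890791686005349041729624255239232159744. Using exponentiation by squaring, this requires 8 multiplications. The key idea: if the exponent is even, square the half-power; if odd, multiply by the base once.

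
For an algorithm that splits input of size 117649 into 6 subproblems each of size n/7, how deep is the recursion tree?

For divide and conquer with division factor 7:

Problem sizes at each level:
Level 0: 117649
Level 1: 16807
Level 2: 2401
Level 3: 343
Level 4: 49
Level 5: 7
Level 6: 1

The root is level 0 and the size-1 base case is level 6 (the tree spans levels 0 through 6, i.e. 7 levels counting the root), so the depth is the number of divisions: log_7(117649) = 6

The recursion tree depth is log_7(117649) = 6. At each level, the problem size is divided by 7, so it takes 6 divisions to reduce to a base case of size 1. The algorithm makes 6 recursive calls at each level.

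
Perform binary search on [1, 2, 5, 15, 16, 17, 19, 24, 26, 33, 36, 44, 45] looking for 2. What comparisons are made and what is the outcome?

Binary search for 2 in [1, 2, 5, 15, 16, 17, 19, 24, 26, 33, 36, 44, 45]:

lo=0, hi=12, mid=6, arr[mid]=19 -> 19 > 2, search left half
lo=0, hi=5, mid=2, arr[mid]=5 -> 5 > 2, search left half
lo=0, hi=1, mid=0, arr[mid]=1 -> 1 < 2, search right half
lo=1, hi=1, mid=1, arr[mid]=2 -> Found target at index 1!

Binary search finds 2 at index 1 after 4 comparisons. The search repeatedly halves the search space by comparing with the middle element.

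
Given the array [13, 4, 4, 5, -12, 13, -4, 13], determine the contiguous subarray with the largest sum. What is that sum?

Using Kadane's algorithm on [13, 4, 4, 5, -12, 13, -4, 13]:

Scanning through the array:
Position 1 (value 4): max_ending_here = 17, max_so_far = 17
Position 2 (value 4): max_ending_here = 21, max_so_far = 21
Position 3 (value 5): max_ending_here = 26, max_so_far = 26
Position 4 (value -12): max_ending_here = 14, max_so_far = 26
Position 5 (value 13): max_ending_here = 27, max_so_far = 27
Position 6 (value -4): max_ending_here = 23, max_so_far = 27
Position 7 (value 13): max_ending_here = 36, max_so_far = 36

Maximum subarray: [13, 4, 4, 5, -12, 13, -4, 13]
Maximum sum: 36

The maximum subarray is [13, 4, 4, 5, -12, 13, -4, 13] with sum 36. This subarray runs from index 0 to index 7.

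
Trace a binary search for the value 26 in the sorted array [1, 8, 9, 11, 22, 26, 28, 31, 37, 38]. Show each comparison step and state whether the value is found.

Binary search for 26 in [1, 8, 9, 11, 22, 26, 28, 31, 37, 38]:

lo=0, hi=9, mid=4, arr[mid]=22 -> 22 < 26, search right half
lo=5, hi=9, mid=7, arr[mid]=31 -> 31 > 26, search left half
lo=5, hi=6, mid=5, arr[mid]=26 -> Found target at index 5!

Binary search finds 26 at index 5 after 3 comparisons. The search repeatedly halves the search space by comparing with the middle element.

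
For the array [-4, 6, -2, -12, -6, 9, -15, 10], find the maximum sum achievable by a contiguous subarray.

Using Kadane's algorithm on [-4, 6, -2, -12, -6, 9, -15, 10]:

Scanning through the array:
Position 1 (value 6): max_ending_here = 6, max_so_far = 6
Position 2 (value -2): max_ending_here = 4, max_so_far = 6
Position 3 (value -12): max_ending_here = -8, max_so_far = 6
Position 4 (value -6): max_ending_here = -6, max_so_far = 6
Position 5 (value 9): max_ending_here = 9, max_so_far = 9
Position 6 (value -15): max_ending_here = -6, max_so_far = 9
Position 7 (value 10): max_ending_here = 10, max_so_far = 10

Maximum subarray: [10]
Maximum sum: 10

The maximum subarray is [10] with sum 10. This subarray runs from index 7 to index 7.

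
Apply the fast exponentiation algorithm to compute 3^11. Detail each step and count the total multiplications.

Computing 3^11 by squaring (build up from 3^1; each line after the first costs one multiplication):

3^1 = 3
3^2 = (3^1)^2 = 3^2 = 9
3^4 = (3^2)^2 = 9^2 = 81
3^5 = 3 * 3^4 = 3 * 81 = 243
3^10 = (3^5)^2 = 243^2 = 59049
3^11 = 3 * 3^10 = 3 * 59049 = 177147

Result: 177147
Multiplications needed: 5 (5 lines after 3^1)

3^11 = 177147. Using exponentiation by squaring, this requires 5 multiplications. The key idea: if the exponent is even, square the half-power; if odd, multiply by the base once.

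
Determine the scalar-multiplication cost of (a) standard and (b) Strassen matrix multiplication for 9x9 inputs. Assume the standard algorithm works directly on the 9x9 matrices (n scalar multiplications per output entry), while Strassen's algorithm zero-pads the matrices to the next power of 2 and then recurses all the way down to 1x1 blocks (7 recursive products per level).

Matrix multiplication for 9x9 matrices:

Strassen's algorithm requires power-of-2 dimensions. Pad 9x9 to 16x16 (next power of 2).

Standard algorithm: 9^3 = 729 multiplications
Strassen's algorithm: 7^(log2(16)) = 7^4 = 2401 multiplications
Difference: 729 - 2401 = -1672 (Strassen uses MORE here due to padding overhead — for small or just-over-power-of-2 n, padding can outweigh the per-level savings)

Standard: 729 multiplications (9^3). Strassen: 2401 multiplications (7^4, after padding to 16x16). Strassen reduces 8 recursive multiplications to 7 at each level.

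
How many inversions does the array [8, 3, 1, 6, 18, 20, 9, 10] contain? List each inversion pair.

Finding inversions in [8, 3, 1, 6, 18, 20, 9, 10]:

(0, 1): arr[0]=8 > arr[1]=3
(0, 2): arr[0]=8 > arr[2]=1
(0, 3): arr[0]=8 > arr[3]=6
(1, 2): arr[1]=3 > arr[2]=1
(4, 6): arr[4]=18 > arr[6]=9
(4, 7): arr[4]=18 > arr[7]=10
(5, 6): arr[5]=20 > arr[6]=9
(5, 7): arr[5]=20 > arr[7]=10

Total inversions: 8

The array has 8 inversion(s): (0,1), (0,2), (0,3), (1,2), (4,6), (4,7), (5,6), (5,7). Each pair (i,j) satisfies i < j and arr[i] > arr[j].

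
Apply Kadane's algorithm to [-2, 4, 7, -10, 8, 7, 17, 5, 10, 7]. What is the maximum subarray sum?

Using Kadane's algorithm on [-2, 4, 7, -10, 8, 7, 17, 5, 10, 7]:

Scanning through the array:
Position 1 (value 4): max_ending_here = 4, max_so_far = 4
Position 2 (value 7): max_ending_here = 11, max_so_far = 11
Position 3 (value -10): max_ending_here = 1, max_so_far = 11
Position 4 (value 8): max_ending_here = 9, max_so_far = 11
Position 5 (value 7): max_ending_here = 16, max_so_far = 16
Position 6 (value 17): max_ending_here = 33, max_so_far = 33
Position 7 (value 5): max_ending_here = 38, max_so_far = 38
Position 8 (value 10): max_ending_here = 48, max_so_far = 48
Position 9 (value 7): max_ending_here = 55, max_so_far = 55

Maximum subarray: [4, 7, -10, 8, 7, 17, 5, 10, 7]
Maximum sum: 55

The maximum subarray is [4, 7, -10, 8, 7, 17, 5, 10, 7] with sum 55. This subarray runs from index 1 to index 9.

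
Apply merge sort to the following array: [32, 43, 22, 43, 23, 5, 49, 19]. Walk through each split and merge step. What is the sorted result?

Merge sort trace:

Split: [32, 43, 22, 43, 23, 5, 49, 19] -> [32, 43, 22, 43] and [23, 5, 49, 19]
  Split: [32, 43, 22, 43] -> [32, 43] and [22, 43]
    Split: [32, 43] -> [32] and [43]
    Merge: [32] + [43] -> [32, 43]
    Split: [22, 43] -> [22] and [43]
    Merge: [22] + [43] -> [22, 43]
  Merge: [32, 43] + [22, 43] -> [22, 32, 43, 43]
  Split: [23, 5, 49, 19] -> [23, 5] and [49, 19]
    Split: [23, 5] -> [23] and [5]
    Merge: [23] + [5] -> [5, 23]
    Split: [49, 19] -> [49] and [19]
    Merge: [49] + [19] -> [19, 49]
  Merge: [5, 23] + [19, 49] -> [5, 19, 23, 49]
Merge: [22, 32, 43, 43] + [5, 19, 23, 49] -> [5, 19, 22, 23, 32, 43, 43, 49]

Final sorted array: [5, 19, 22, 23, 32, 43, 43, 49]

The merge sort proceeds by recursively splitting the array and merging sorted halves.
After all merges, the sorted array is [5, 19, 22, 23, 32, 43, 43, 49].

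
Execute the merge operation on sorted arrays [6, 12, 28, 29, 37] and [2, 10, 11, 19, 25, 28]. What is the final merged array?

Merging process:

Compare 6 vs 2: take 2 from right. Merged: [2]
Compare 6 vs 10: take 6 from left. Merged: [2, 6]
Compare 12 vs 10: take 10 from right. Merged: [2, 6, 10]
Compare 12 vs 11: take 11 from right. Merged: [2, 6, 10, 11]
Compare 12 vs 19: take 12 from left. Merged: [2, 6, 10, 11, 12]
Compare 28 vs 19: take 19 from right. Merged: [2, 6, 10, 11, 12, 19]
Compare 28 vs 25: take 25 from right. Merged: [2, 6, 10, 11, 12, 19, 25]
Compare 28 vs 28: take 28 from left. Merged: [2, 6, 10, 11, 12, 19, 25, 28]
Compare 29 vs 28: take 28 from right. Merged: [2, 6, 10, 11, 12, 19, 25, 28, 28]
Append remaining from left: [29, 37]. Merged: [2, 6, 10, 11, 12, 19, 25, 28, 28, 29, 37]

Final merged array: [2, 6, 10, 11, 12, 19, 25, 28, 28, 29, 37]
Total comparisons: 9

The merged array is [2, 6, 10, 11, 12, 19, 25, 28, 28, 29, 37], requiring 9 comparisons. The merge step runs in O(n) time where n is the total number of elements.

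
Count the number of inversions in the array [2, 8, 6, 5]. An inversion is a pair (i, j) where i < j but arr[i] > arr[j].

Finding inversions in [2, 8, 6, 5]:

(1, 2): arr[1]=8 > arr[2]=6
(1, 3): arr[1]=8 > arr[3]=5
(2, 3): arr[2]=6 > arr[3]=5

Total inversions: 3

The array has 3 inversion(s): (1,2), (1,3), (2,3). Each pair (i,j) satisfies i < j and arr[i] > arr[j].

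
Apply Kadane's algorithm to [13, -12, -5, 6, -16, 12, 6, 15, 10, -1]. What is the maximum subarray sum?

Using Kadane's algorithm on [13, -12, -5, 6, -16, 12, 6, 15, 10, -1]:

Scanning through the array:
Position 1 (value -12): max_ending_here = 1, max_so_far = 13
Position 2 (value -5): max_ending_here = -4, max_so_far = 13
Position 3 (value 6): max_ending_here = 6, max_so_far = 13
Position 4 (value -16): max_ending_here = -10, max_so_far = 13
Position 5 (value 12): max_ending_here = 12, max_so_far = 13
Position 6 (value 6): max_ending_here = 18, max_so_far = 18
Position 7 (value 15): max_ending_here = 33, max_so_far = 33
Position 8 (value 10): max_ending_here = 43, max_so_far = 43
Position 9 (value -1): max_ending_here = 42, max_so_far = 43

Maximum subarray: [12, 6, 15, 10]
Maximum sum: 43

The maximum subarray is [12, 6, 15, 10] with sum 43. This subarray runs from index 5 to index 8.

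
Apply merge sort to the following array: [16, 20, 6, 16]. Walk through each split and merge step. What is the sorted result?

Merge sort trace:

Split: [16, 20, 6, 16] -> [16, 20] and [6, 16]
  Split: [16, 20] -> [16] and [20]
  Merge: [16] + [20] -> [16, 20]
  Split: [6, 16] -> [6] and [16]
  Merge: [6] + [16] -> [6, 16]
Merge: [16, 20] + [6, 16] -> [6, 16, 16, 20]

Final sorted array: [6, 16, 16, 20]

The merge sort proceeds by recursively splitting the array and merging sorted halves.
After all merges, the sorted array is [6, 16, 16, 20].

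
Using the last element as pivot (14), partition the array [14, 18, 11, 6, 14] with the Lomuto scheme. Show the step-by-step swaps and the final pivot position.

Lomuto partition with pivot = 14:

Initial array: [14, 18, 11, 6, 14]

arr[0]=14 <= 14: swap with position 0, array becomes [14, 18, 11, 6, 14]
arr[1]=18 > 14: no swap
arr[2]=11 <= 14: swap with position 1, array becomes [14, 11, 18, 6, 14]
arr[3]=6 <= 14: swap with position 2, array becomes [14, 11, 6, 18, 14]

Place pivot at position 3: [14, 11, 6, 14, 18]
Pivot position: 3

After partitioning with pivot 14, the array becomes [14, 11, 6, 14, 18]. The pivot is placed at index 3. All elements to the left of the pivot are <= 14, and all elements to the right are > 14.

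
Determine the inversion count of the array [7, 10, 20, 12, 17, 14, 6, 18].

Finding inversions in [7, 10, 20, 12, 17, 14, 6, 18]:

(0, 6): arr[0]=7 > arr[6]=6
(1, 6): arr[1]=10 > arr[6]=6
(2, 3): arr[2]=20 > arr[3]=12
(2, 4): arr[2]=20 > arr[4]=17
(2, 5): arr[2]=20 > arr[5]=14
(2, 6): arr[2]=20 > arr[6]=6
(2, 7): arr[2]=20 > arr[7]=18
(3, 6): arr[3]=12 > arr[6]=6
(4, 5): arr[4]=17 > arr[5]=14
(4, 6): arr[4]=17 > arr[6]=6
(5, 6): arr[5]=14 > arr[6]=6

Total inversions: 11

The array has 11 inversion(s): (0,6), (1,6), (2,3), (2,4), (2,5), (2,6), (2,7), (3,6), (4,5), (4,6), (5,6). Each pair (i,j) satisfies i < j and arr[i] > arr[j].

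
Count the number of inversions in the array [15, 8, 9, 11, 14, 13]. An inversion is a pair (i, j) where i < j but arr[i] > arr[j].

Finding inversions in [15, 8, 9, 11, 14, 13]:

(0, 1): arr[0]=15 > arr[1]=8
(0, 2): arr[0]=15 > arr[2]=9
(0, 3): arr[0]=15 > arr[3]=11
(0, 4): arr[0]=15 > arr[4]=14
(0, 5): arr[0]=15 > arr[5]=13
(4, 5): arr[4]=14 > arr[5]=13

Total inversions: 6

The array has 6 inversion(s): (0,1), (0,2), (0,3), (0,4), (0,5), (4,5). Each pair (i,j) satisfies i < j and arr[i] > arr[j].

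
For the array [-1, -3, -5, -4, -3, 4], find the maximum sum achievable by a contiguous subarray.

Using Kadane's algorithm on [-1, -3, -5, -4, -3, 4]:

Scanning through the array:
Position 1 (value -3): max_ending_here = -3, max_so_far = -1
Position 2 (value -5): max_ending_here = -5, max_so_far = -1
Position 3 (value -4): max_ending_here = -4, max_so_far = -1
Position 4 (value -3): max_ending_here = -3, max_so_far = -1
Position 5 (value 4): max_ending_here = 4, max_so_far = 4

Maximum subarray: [4]
Maximum sum: 4

The maximum subarray is [4] with sum 4. This subarray runs from index 5 to index 5.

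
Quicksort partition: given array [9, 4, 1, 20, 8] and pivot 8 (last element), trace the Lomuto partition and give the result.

Lomuto partition with pivot = 8:

Initial array: [9, 4, 1, 20, 8]

arr[0]=9 > 8: no swap
arr[1]=4 <= 8: swap with position 0, array becomes [4, 9, 1, 20, 8]
arr[2]=1 <= 8: swap with position 1, array becomes [4, 1, 9, 20, 8]
arr[3]=20 > 8: no swap

Place pivot at position 2: [4, 1, 8, 20, 9]
Pivot position: 2

After partitioning with pivot 8, the array becomes [4, 1, 8, 20, 9]. The pivot is placed at index 2. All elements to the left of the pivot are <= 8, and all elements to the right are > 8.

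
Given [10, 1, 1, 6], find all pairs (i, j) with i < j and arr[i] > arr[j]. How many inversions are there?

Finding inversions in [10, 1, 1, 6]:

(0, 1): arr[0]=10 > arr[1]=1
(0, 2): arr[0]=10 > arr[2]=1
(0, 3): arr[0]=10 > arr[3]=6

Total inversions: 3

The array has 3 inversion(s): (0,1), (0,2), (0,3). Each pair (i,j) satisfies i < j and arr[i] > arr[j].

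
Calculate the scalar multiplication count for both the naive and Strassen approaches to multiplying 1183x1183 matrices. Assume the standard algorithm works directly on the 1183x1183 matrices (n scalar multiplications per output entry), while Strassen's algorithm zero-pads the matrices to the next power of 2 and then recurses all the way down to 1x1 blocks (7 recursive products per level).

Matrix multiplication for 1183x1183 matrices:

Strassen's algorithm requires power-of-2 dimensions. Pad 1183x1183 to 2048x2048 (next power of 2).

Standard algorithm: 1183^3 = 1655595487 multiplications
Strassen's algorithm: 7^(log2(2048)) = 7^11 = 1977326743 multiplications
Difference: 1655595487 - 1977326743 = -321731256 (Strassen uses MORE here due to padding overhead — for small or just-over-power-of-2 n, padding can outweigh the per-level savings)

Standard: 1655595487 multiplications (1183^3). Strassen: 1977326743 multiplications (7^11, after padding to 2048x2048). Strassen reduces 8 recursive multiplications to 7 at each level.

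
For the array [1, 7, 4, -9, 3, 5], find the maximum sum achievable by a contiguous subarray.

Using Kadane's algorithm on [1, 7, 4, -9, 3, 5]:

Scanning through the array:
Position 1 (value 7): max_ending_here = 8, max_so_far = 8
Position 2 (value 4): max_ending_here = 12, max_so_far = 12
Position 3 (value -9): max_ending_here = 3, max_so_far = 12
Position 4 (value 3): max_ending_here = 6, max_so_far = 12
Position 5 (value 5): max_ending_here = 11, max_so_far = 12

Maximum subarray: [1, 7, 4]
Maximum sum: 12

The maximum subarray is [1, 7, 4] with sum 12. This subarray runs from index 0 to index 2.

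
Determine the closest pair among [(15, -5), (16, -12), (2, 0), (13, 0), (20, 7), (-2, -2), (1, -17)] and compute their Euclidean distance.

Computing all pairwise distances among 7 points:

d((15, -5), (16, -12)) = 7.0711
d((15, -5), (2, 0)) = 13.9284
d((15, -5), (13, 0)) = 5.3852
d((15, -5), (20, 7)) = 13.0
d((15, -5), (-2, -2)) = 17.2627
d((15, -5), (1, -17)) = 18.4391
d((16, -12), (2, 0)) = 18.4391
d((16, -12), (13, 0)) = 12.3693
d((16, -12), (20, 7)) = 19.4165
d((16, -12), (-2, -2)) = 20.5913
d((16, -12), (1, -17)) = 15.8114
d((2, 0), (13, 0)) = 11.0
d((2, 0), (20, 7)) = 19.3132
d((2, 0), (-2, -2)) = 4.4721 <-- minimum
d((2, 0), (1, -17)) = 17.0294
d((13, 0), (20, 7)) = 9.8995
d((13, 0), (-2, -2)) = 15.1327
d((13, 0), (1, -17)) = 20.8087
d((20, 7), (-2, -2)) = 23.7697
d((20, 7), (1, -17)) = 30.6105
d((-2, -2), (1, -17)) = 15.2971

Closest pair: (2, 0) and (-2, -2) with distance 4.4721

The closest pair is (2, 0) and (-2, -2) with Euclidean distance 4.4721. For 7 points, brute-force pairwise comparison is shown above. For large n, the divide-and-conquer algorithm (sort by x, recurse on halves, check the dividing strip) achieves O(n log n).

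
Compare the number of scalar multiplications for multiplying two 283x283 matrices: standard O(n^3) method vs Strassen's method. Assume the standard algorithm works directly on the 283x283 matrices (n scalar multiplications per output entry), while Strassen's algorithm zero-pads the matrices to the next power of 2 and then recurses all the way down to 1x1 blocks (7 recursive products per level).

Matrix multiplication for 283x283 matrices:

Strassen's algorithm requires power-of-2 dimensions. Pad 283x283 to 512x512 (next power of 2).

Standard algorithm: 283^3 = 22665187 multiplications
Strassen's algorithm: 7^(log2(512)) = 7^9 = 40353607 multiplications
Difference: 22665187 - 40353607 = -17688420 (Strassen uses MORE here due to padding overhead — for small or just-over-power-of-2 n, padding can outweigh the per-level savings)

Standard: 22665187 multiplications (283^3). Strassen: 40353607 multiplications (7^9, after padding to 512x512). Strassen reduces 8 recursive multiplications to 7 at each level.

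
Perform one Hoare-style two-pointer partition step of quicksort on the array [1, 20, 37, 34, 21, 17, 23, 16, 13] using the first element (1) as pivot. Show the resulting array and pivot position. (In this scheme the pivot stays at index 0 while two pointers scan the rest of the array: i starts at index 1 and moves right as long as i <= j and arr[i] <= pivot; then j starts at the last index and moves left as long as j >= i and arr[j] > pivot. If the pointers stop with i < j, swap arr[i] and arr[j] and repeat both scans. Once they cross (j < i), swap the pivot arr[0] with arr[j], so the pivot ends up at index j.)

Hoare-style two-pointer partition with pivot = 1:

Initial array: [1, 20, 37, 34, 21, 17, 23, 16, 13]

Pointers start at i = 1, j = 8.
i ends at 1, j ends at 0: the pointers have crossed (j < i), so scanning stops.

j = 0, so swapping arr[0] with arr[j] leaves the pivot at position 0: [1, 20, 37, 34, 21, 17, 23, 16, 13]
Pivot position: 0

After partitioning with pivot 1, the array becomes [1, 20, 37, 34, 21, 17, 23, 16, 13]. The pivot is placed at index 0. All elements to the left of the pivot are <= 1, and all elements to the right are > 1.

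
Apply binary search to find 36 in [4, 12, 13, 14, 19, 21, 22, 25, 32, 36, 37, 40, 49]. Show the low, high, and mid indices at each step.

Binary search for 36 in [4, 12, 13, 14, 19, 21, 22, 25, 32, 36, 37, 40, 49]:

lo=0, hi=12, mid=6, arr[mid]=22 -> 22 < 36, search right half
lo=7, hi=12, mid=9, arr[mid]=36 -> Found target at index 9!

Binary search finds 36 at index 9 after 2 comparisons. The search repeatedly halves the search space by comparing with the middle element.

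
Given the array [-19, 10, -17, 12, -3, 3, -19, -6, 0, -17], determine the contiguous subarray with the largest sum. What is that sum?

Using Kadane's algorithm on [-19, 10, -17, 12, -3, 3, -19, -6, 0, -17]:

Scanning through the array:
Position 1 (value 10): max_ending_here = 10, max_so_far = 10
Position 2 (value -17): max_ending_here = -7, max_so_far = 10
Position 3 (value 12): max_ending_here = 12, max_so_far = 12
Position 4 (value -3): max_ending_here = 9, max_so_far = 12
Position 5 (value 3): max_ending_here = 12, max_so_far = 12
Position 6 (value -19): max_ending_here = -7, max_so_far = 12
Position 7 (value -6): max_ending_here = -6, max_so_far = 12
Position 8 (value 0): max_ending_here = 0, max_so_far = 12
Position 9 (value -17): max_ending_here = -17, max_so_far = 12

Maximum subarray: [12]
Maximum sum: 12

The maximum subarray is [12] with sum 12. This subarray runs from index 3 to index 3.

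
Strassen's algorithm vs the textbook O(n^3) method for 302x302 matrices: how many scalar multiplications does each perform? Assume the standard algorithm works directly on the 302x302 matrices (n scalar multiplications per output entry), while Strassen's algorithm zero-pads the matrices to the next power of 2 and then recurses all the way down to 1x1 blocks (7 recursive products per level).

Matrix multiplication for 302x302 matrices:

Strassen's algorithm requires power-of-2 dimensions. Pad 302x302 to 512x512 (next power of 2).

Standard algorithm: 302^3 = 27543608 multiplications
Strassen's algorithm: 7^(log2(512)) = 7^9 = 40353607 multiplications
Difference: 27543608 - 40353607 = -12809999 (Strassen uses MORE here due to padding overhead — for small or just-over-power-of-2 n, padding can outweigh the per-level savings)

Standard: 27543608 multiplications (302^3). Strassen: 40353607 multiplications (7^9, after padding to 512x512). Strassen reduces 8 recursive multiplications to 7 at each level.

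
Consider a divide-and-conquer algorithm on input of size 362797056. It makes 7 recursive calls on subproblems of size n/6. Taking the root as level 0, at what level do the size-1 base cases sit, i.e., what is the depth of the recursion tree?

For divide and conquer with division factor 6:

Problem sizes at each level:
Level 0: 362797056
Level 1: 60466176
Level 2: 10077696
Level 3: 1679616
Level 4: 279936
Level 5: 46656
Level 6: 7776
Level 7: 1296
Level 8: 216
Level 9: 36
Level 10: 6
Level 11: 1

The root is level 0 and the size-1 base case is level 11 (the tree spans levels 0 through 11, i.e. 12 levels counting the root), so the depth is the number of divisions: log_6(362797056) = 11

The recursion tree depth is log_6(362797056) = 11. At each level, the problem size is divided by 6, so it takes 11 divisions to reduce to a base case of size 1. The algorithm makes 7 recursive calls at each level.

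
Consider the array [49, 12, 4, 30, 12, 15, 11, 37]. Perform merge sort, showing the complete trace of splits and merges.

Merge sort trace:

Split: [49, 12, 4, 30, 12, 15, 11, 37] -> [49, 12, 4, 30] and [12, 15, 11, 37]
  Split: [49, 12, 4, 30] -> [49, 12] and [4, 30]
    Split: [49, 12] -> [49] and [12]
    Merge: [49] + [12] -> [12, 49]
    Split: [4, 30] -> [4] and [30]
    Merge: [4] + [30] -> [4, 30]
  Merge: [12, 49] + [4, 30] -> [4, 12, 30, 49]
  Split: [12, 15, 11, 37] -> [12, 15] and [11, 37]
    Split: [12, 15] -> [12] and [15]
    Merge: [12] + [15] -> [12, 15]
    Split: [11, 37] -> [11] and [37]
    Merge: [11] + [37] -> [11, 37]
  Merge: [12, 15] + [11, 37] -> [11, 12, 15, 37]
Merge: [4, 12, 30, 49] + [11, 12, 15, 37] -> [4, 11, 12, 12, 15, 30, 37, 49]

Final sorted array: [4, 11, 12, 12, 15, 30, 37, 49]

The merge sort proceeds by recursively splitting the array and merging sorted halves.
After all merges, the sorted array is [4, 11, 12, 12, 15, 30, 37, 49].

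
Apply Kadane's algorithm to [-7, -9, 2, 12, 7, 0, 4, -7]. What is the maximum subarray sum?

Using Kadane's algorithm on [-7, -9, 2, 12, 7, 0, 4, -7]:

Scanning through the array:
Position 1 (value -9): max_ending_here = -9, max_so_far = -7
Position 2 (value 2): max_ending_here = 2, max_so_far = 2
Position 3 (value 12): max_ending_here = 14, max_so_far = 14
Position 4 (value 7): max_ending_here = 21, max_so_far = 21
Position 5 (value 0): max_ending_here = 21, max_so_far = 21
Position 6 (value 4): max_ending_here = 25, max_so_far = 25
Position 7 (value -7): max_ending_here = 18, max_so_far = 25

Maximum subarray: [2, 12, 7, 0, 4]
Maximum sum: 25

The maximum subarray is [2, 12, 7, 0, 4] with sum 25. This subarray runs from index 2 to index 6.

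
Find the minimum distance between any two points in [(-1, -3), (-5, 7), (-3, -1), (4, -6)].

Computing all pairwise distances among 4 points:

d((-1, -3), (-5, 7)) = 10.7703
d((-1, -3), (-3, -1)) = 2.8284 <-- minimum
d((-1, -3), (4, -6)) = 5.831
d((-5, 7), (-3, -1)) = 8.2462
d((-5, 7), (4, -6)) = 15.8114
d((-3, -1), (4, -6)) = 8.6023

Closest pair: (-1, -3) and (-3, -1) with distance 2.8284

The closest pair is (-1, -3) and (-3, -1) with Euclidean distance 2.8284. For 4 points, brute-force pairwise comparison is shown above. For large n, the divide-and-conquer algorithm (sort by x, recurse on halves, check the dividing strip) achieves O(n log n).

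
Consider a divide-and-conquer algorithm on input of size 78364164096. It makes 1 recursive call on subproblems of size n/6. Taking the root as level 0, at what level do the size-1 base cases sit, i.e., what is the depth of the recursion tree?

For divide and conquer with division factor 6:

Problem sizes at each level:
Level 0: 78364164096
Level 1: 13060694016
Level 2: 2176782336
Level 3: 362797056
Level 4: 60466176
Level 5: 10077696
Level 6: 1679616
Level 7: 279936
Level 8: 46656
Level 9: 7776
Level 10: 1296
Level 11: 216
Level 12: 36
Level 13: 6
Level 14: 1

The root is level 0 and the size-1 base case is level 14 (the tree spans levels 0 through 14, i.e. 15 levels counting the root), so the depth is the number of divisions: log_6(78364164096) = 14

The recursion tree depth is log_6(78364164096) = 14. At each level, the problem size is divided by 6, so it takes 14 divisions to reduce to a base case of size 1. The algorithm makes 1 recursive call at each level.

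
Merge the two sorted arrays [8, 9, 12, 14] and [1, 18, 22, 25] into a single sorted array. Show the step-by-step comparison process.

Merging process:

Compare 8 vs 1: take 1 from right. Merged: [1]
Compare 8 vs 18: take 8 from left. Merged: [1, 8]
Compare 9 vs 18: take 9 from left. Merged: [1, 8, 9]
Compare 12 vs 18: take 12 from left. Merged: [1, 8, 9, 12]
Compare 14 vs 18: take 14 from left. Merged: [1, 8, 9, 12, 14]
Append remaining from right: [18, 22, 25]. Merged: [1, 8, 9, 12, 14, 18, 22, 25]

Final merged array: [1, 8, 9, 12, 14, 18, 22, 25]
Total comparisons: 5

The merged array is [1, 8, 9, 12, 14, 18, 22, 25], requiring 5 comparisons. The merge step runs in O(n) time where n is the total number of elements.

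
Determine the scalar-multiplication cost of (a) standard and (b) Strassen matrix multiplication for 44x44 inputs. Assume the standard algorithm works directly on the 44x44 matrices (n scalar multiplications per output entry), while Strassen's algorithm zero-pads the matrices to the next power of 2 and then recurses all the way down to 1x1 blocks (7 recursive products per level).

Matrix multiplication for 44x44 matrices:

Strassen's algorithm requires power-of-2 dimensions. Pad 44x44 to 64x64 (next power of 2).

Standard algorithm: 44^3 = 85184 multiplications
Strassen's algorithm: 7^(log2(64)) = 7^6 = 117649 multiplications
Difference: 85184 - 117649 = -32465 (Strassen uses MORE here due to padding overhead — for small or just-over-power-of-2 n, padding can outweigh the per-level savings)

Standard: 85184 multiplications (44^3). Strassen: 117649 multiplications (7^6, after padding to 64x64). Strassen reduces 8 recursive multiplications to 7 at each level.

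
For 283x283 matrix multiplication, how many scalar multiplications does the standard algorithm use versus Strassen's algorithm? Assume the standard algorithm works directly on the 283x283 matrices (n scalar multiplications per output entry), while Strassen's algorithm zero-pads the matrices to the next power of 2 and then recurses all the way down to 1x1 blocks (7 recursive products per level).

Matrix multiplication for 283x283 matrices:

Strassen's algorithm requires power-of-2 dimensions. Pad 283x283 to 512x512 (next power of 2).

Standard algorithm: 283^3 = 22665187 multiplications
Strassen's algorithm: 7^(log2(512)) = 7^9 = 40353607 multiplications
Difference: 22665187 - 40353607 = -17688420 (Strassen uses MORE here due to padding overhead — for small or just-over-power-of-2 n, padding can outweigh the per-level savings)

Standard: 22665187 multiplications (283^3). Strassen: 40353607 multiplications (7^9, after padding to 512x512). Strassen reduces 8 recursive multiplications to 7 at each level.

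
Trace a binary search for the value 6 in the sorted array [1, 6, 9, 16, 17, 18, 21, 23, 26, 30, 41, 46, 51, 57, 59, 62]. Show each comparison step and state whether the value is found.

Binary search for 6 in [1, 6, 9, 16, 17, 18, 21, 23, 26, 30, 41, 46, 51, 57, 59, 62]:

lo=0, hi=15, mid=7, arr[mid]=23 -> 23 > 6, search left half
lo=0, hi=6, mid=3, arr[mid]=16 -> 16 > 6, search left half
lo=0, hi=2, mid=1, arr[mid]=6 -> Found target at index 1!

Binary search finds 6 at index 1 after 3 comparisons. The search repeatedly halves the search space by comparing with the middle element.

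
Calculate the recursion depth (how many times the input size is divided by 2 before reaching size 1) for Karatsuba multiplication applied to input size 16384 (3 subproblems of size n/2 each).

For divide and conquer with division factor 2:

Problem sizes at each level:
Level 0: 16384
Level 1: 8192
Level 2: 4096
Level 3: 2048
Level 4: 1024
Level 5: 512
Level 6: 256
Level 7: 128
Level 8: 64
Level 9: 32
Level 10: 16
Level 11: 8
Level 12: 4
Level 13: 2
Level 14: 1

The root is level 0 and the size-1 base case is level 14 (the tree spans levels 0 through 14, i.e. 15 levels counting the root), so the depth is the number of divisions: log_2(16384) = 14

The recursion tree depth is log_2(16384) = 14. At each level, the problem size is divided by 2, so it takes 14 divisions to reduce to a base case of size 1. The algorithm makes 3 recursive calls at each level.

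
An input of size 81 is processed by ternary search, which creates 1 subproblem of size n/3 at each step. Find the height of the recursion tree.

For divide and conquer with division factor 3:

Problem sizes at each level:
Level 0: 81
Level 1: 27
Level 2: 9
Level 3: 3
Level 4: 1

The root is level 0 and the size-1 base case is level 4 (the tree spans levels 0 through 4, i.e. 5 levels counting the root), so the depth is the number of divisions: log_3(81) = 4

The recursion tree depth is log_3(81) = 4. At each level, the problem size is divided by 3, so it takes 4 divisions to reduce to a base case of size 1. The algorithm makes 1 recursive call at each level.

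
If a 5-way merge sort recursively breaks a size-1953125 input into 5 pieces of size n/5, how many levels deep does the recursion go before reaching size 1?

For divide and conquer with division factor 5:

Problem sizes at each level:
Level 0: 1953125
Level 1: 390625
Level 2: 78125
Level 3: 15625
Level 4: 3125
Level 5: 625
Level 6: 125
Level 7: 25
Level 8: 5
Level 9: 1

The root is level 0 and the size-1 base case is level 9 (the tree spans levels 0 through 9, i.e. 10 levels counting the root), so the depth is the number of divisions: log_5(1953125) = 9

The recursion tree depth is log_5(1953125) = 9. At each level, the problem size is divided by 5, so it takes 9 divisions to reduce to a base case of size 1. The algorithm makes 5 recursive calls at each level.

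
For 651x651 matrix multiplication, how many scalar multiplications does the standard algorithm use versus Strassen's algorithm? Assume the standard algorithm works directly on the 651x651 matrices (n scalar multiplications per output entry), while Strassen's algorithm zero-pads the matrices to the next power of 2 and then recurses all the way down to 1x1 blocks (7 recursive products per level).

Matrix multiplication for 651x651 matrices:

Strassen's algorithm requires power-of-2 dimensions. Pad 651x651 to 1024x1024 (next power of 2).

Standard algorithm: 651^3 = 275894451 multiplications
Strassen's algorithm: 7^(log2(1024)) = 7^10 = 282475249 multiplications
Difference: 275894451 - 282475249 = -6580798 (Strassen uses MORE here due to padding overhead — for small or just-over-power-of-2 n, padding can outweigh the per-level savings)

Standard: 275894451 multiplications (651^3). Strassen: 282475249 multiplications (7^10, after padding to 1024x1024). Strassen reduces 8 recursive multiplications to 7 at each level.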